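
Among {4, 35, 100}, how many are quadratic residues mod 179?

2

(4/179) = +1 → QR.
(35/179) = -1 → non-residue.
(100/179) = +1 → QR.
Total quadratic residues among the 3: 2.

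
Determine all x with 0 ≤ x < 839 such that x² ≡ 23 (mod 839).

Since 839 ≡ 3 (mod 4), a square root of 23 is 23^((839+1)/4) = 23^210 mod 839.
Repeated squaring: 23^2≡529, 23^4≡454, 23^8≡561, 23^16≡96, 23^32≡826, 23^64≡169, 23^128≡35 (mod 839).
23^210 = 23^(128+64+16+2) ≡ 190 (mod 839).
Check: 190² = 36100 ≡ 23 (mod 839). The two roots are 190 and 649.

190, 649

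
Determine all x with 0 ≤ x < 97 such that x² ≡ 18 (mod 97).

97 ≡ 1 (mod 4), so we find a root by search.
Trying successive values, 42² = 1764 ≡ 18 (mod 97). The other root is 97 − 42 = 55.

42, 55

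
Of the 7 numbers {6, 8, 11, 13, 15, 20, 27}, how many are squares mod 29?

3

(6/29) = +1 → QR.
(8/29) = -1 → non-residue.
(11/29) = -1 → non-residue.
(13/29) = +1 → QR.
(15/29) = -1 → non-residue.
(20/29) = +1 → QR.
(27/29) = -1 → non-residue.
Total quadratic residues among the 7: 3.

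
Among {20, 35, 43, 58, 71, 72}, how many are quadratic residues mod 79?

(20/79) = +1 → QR.
(35/79) = -1 → non-residue.
(43/79) = -1 → non-residue.
(58/79) = -1 → non-residue.
(71/79) = -1 → non-residue.
(72/79) = +1 → QR.
Total quadratic residues among the 6: 2.

2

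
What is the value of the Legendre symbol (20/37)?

Euler's criterion: (20/37) ≡ 20^18 (mod 37).
20^2 ≡ 30 (mod 37)
20^4 ≡ 12 (mod 37)
20^8 ≡ 33 (mod 37)
20^16 ≡ 16 (mod 37)
20^18 = 20^(16+2) ≡ 36 (mod 37).
Result is 36 ≡ −1, so (20/37) = −1.

-1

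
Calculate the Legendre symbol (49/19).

1

First reduce: 49 ≡ 11 (mod 19).
Reciprocity: 11 ≡ 3 and 19 ≡ 3 (mod 4), so (11/19) = −(19/11).
Reduce top mod 11: now compute (8/11).
Pull out 2^3: since 11 ≡ 3 (mod 8), (2/11) = -1, so (2/11)^3 = -1.
Reached (1/11) = 1. Collecting the sign flips along the way, the symbol is +1.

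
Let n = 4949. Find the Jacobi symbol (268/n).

Pull out 2^2: since 4949 ≡ 5 (mod 8), (2/4949) = -1, so (2/4949)^2 = +1.
Reciprocity: 67 ≡ 3 and 4949 ≡ 1 (mod 4), so (67/4949) = +(4949/67).
Reduce top mod 67: now compute (58/67).
Pull out 2: since 67 ≡ 3 (mod 8), (2/67) = -1.
Reciprocity: 29 ≡ 1 and 67 ≡ 3 (mod 4), so (29/67) = +(67/29).
Reduce top mod 29: now compute (9/29).
Reciprocity: 9 ≡ 1 and 29 ≡ 1 (mod 4), so (9/29) = +(29/9).
Reduce top mod 9: now compute (2/9).
Pull out 2: since 9 ≡ 1 (mod 8), (2/9) = +1.
Reached (1/9) = 1. Collecting the sign flips along the way, the symbol is -1.

-1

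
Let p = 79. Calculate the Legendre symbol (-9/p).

Euler's criterion: (-9/79) ≡ 70^39 (mod 79).
70^2 ≡ 2 (mod 79)
70^4 ≡ 4 (mod 79)
70^8 ≡ 16 (mod 79)
70^16 ≡ 19 (mod 79)
70^32 ≡ 45 (mod 79)
70^39 = 70^(32+4+2+1) ≡ 78 (mod 79).
Result is 78 ≡ −1, so (-9/79) = −1.

-1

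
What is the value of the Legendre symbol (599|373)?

1

Euler's criterion: (599/373) ≡ 226^186 (mod 373).
226^2 ≡ 348 (mod 373)
226^4 ≡ 252 (mod 373)
226^8 ≡ 94 (mod 373)
226^16 ≡ 257 (mod 373)
226^32 ≡ 28 (mod 373)
226^64 ≡ 38 (mod 373)
226^128 ≡ 325 (mod 373)
226^186 = 226^(128+32+16+8+2) ≡ 1 (mod 373).
Result is 1, so (599/373) = 1.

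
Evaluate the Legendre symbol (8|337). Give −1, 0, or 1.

1

Euler's criterion: (8/337) ≡ 8^168 (mod 337).
8^2 ≡ 64 (mod 337)
8^4 ≡ 52 (mod 337)
8^8 ≡ 8 (mod 337)
8^16 ≡ 64 (mod 337)
8^32 ≡ 52 (mod 337)
8^64 ≡ 8 (mod 337)
8^128 ≡ 64 (mod 337)
8^168 = 8^(128+32+8) ≡ 1 (mod 337).
Result is 1, so (8/337) = 1.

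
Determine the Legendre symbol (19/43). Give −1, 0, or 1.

-1

Reciprocity: 19 ≡ 3 and 43 ≡ 3 (mod 4), so (19/43) = −(43/19).
Reduce top mod 19: now compute (5/19).
Reciprocity: 5 ≡ 1 and 19 ≡ 3 (mod 4), so (5/19) = +(19/5).
Reduce top mod 5: now compute (4/5).
Pull out 2^2: since 5 ≡ 5 (mod 8), (2/5) = -1, so (2/5)^2 = +1.
Reached (1/5) = 1. Collecting the sign flips along the way, the symbol is -1.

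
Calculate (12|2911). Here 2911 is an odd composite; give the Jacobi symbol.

-1

Pull out 2^2: since 2911 ≡ 7 (mod 8), (2/2911) = +1, so (2/2911)^2 = +1.
Reciprocity: 3 ≡ 3 and 2911 ≡ 3 (mod 4), so (3/2911) = −(2911/3).
Reduce top mod 3: now compute (1/3).
Reached (1/3) = 1. Collecting the sign flips along the way, the symbol is -1.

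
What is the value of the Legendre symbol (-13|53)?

1

First reduce: -13 ≡ 40 (mod 53).
Pull out 2^3: since 53 ≡ 5 (mod 8), (2/53) = -1, so (2/53)^3 = -1.
Reciprocity: 5 ≡ 1 and 53 ≡ 1 (mod 4), so (5/53) = +(53/5).
Reduce top mod 5: now compute (3/5).
Reciprocity: 3 ≡ 3 and 5 ≡ 1 (mod 4), so (3/5) = +(5/3).
Reduce top mod 3: now compute (2/3).
Pull out 2: since 3 ≡ 3 (mod 8), (2/3) = -1.
Reached (1/3) = 1. Collecting the sign flips along the way, the symbol is +1.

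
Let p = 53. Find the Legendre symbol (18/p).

-1

Euler's criterion: (18/53) ≡ 18^26 (mod 53).
18^2 ≡ 6 (mod 53)
18^4 ≡ 36 (mod 53)
18^8 ≡ 24 (mod 53)
18^16 ≡ 46 (mod 53)
18^26 = 18^(16+8+2) ≡ 52 (mod 53).
Result is 52 ≡ −1, so (18/53) = −1.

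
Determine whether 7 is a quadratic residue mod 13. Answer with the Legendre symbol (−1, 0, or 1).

Reciprocity: 7 ≡ 3 and 13 ≡ 1 (mod 4), so (7/13) = +(13/7).
Reduce top mod 7: now compute (6/7).
Pull out 2: since 7 ≡ 7 (mod 8), (2/7) = +1.
Reciprocity: 3 ≡ 3 and 7 ≡ 3 (mod 4), so (3/7) = −(7/3).
Reduce top mod 3: now compute (1/3).
Reached (1/3) = 1. Collecting the sign flips along the way, the symbol is -1.

-1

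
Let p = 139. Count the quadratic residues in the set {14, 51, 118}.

(14/139) = -1 → non-residue.
(51/139) = +1 → QR.
(118/139) = +1 → QR.
Total quadratic residues among the 3: 2.

2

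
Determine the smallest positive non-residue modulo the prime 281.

(2/281) = +1, so 2 is a residue.
(3/281) = −1, so 3 is the smallest positive non-residue mod 281.

3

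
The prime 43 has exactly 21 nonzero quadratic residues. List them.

1 4 6 9 10 11 13 14 15 16 17 21 23 24 25 31 35 36 38 40 41

Square k = 1,…,21 (k and 43−k give the same square):
1²=1, 2²=4, 3²=9, 4²=16, 5²=25, 6²=36, 7²≡6, 8²≡21, 9²≡38, 10²≡14, 11²≡35, 12²≡15, 13²≡40, 14²≡24, 15²≡10, 16²≡41, 17²≡31, 18²≡23, 19²≡17, 20²≡13, 21²≡11 (mod 43).
So the quadratic residues mod 43 are {1, 4, 6, 9, 10, 11, 13, 14, 15, 16, 17, 21, 23, 24, 25, 31, 35, 36, 38, 40, 41}.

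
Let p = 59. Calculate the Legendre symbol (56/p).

-1

Pull out 2^3: since 59 ≡ 3 (mod 8), (2/59) = -1, so (2/59)^3 = -1.
Reciprocity: 7 ≡ 3 and 59 ≡ 3 (mod 4), so (7/59) = −(59/7).
Reduce top mod 7: now compute (3/7).
Reciprocity: 3 ≡ 3 and 7 ≡ 3 (mod 4), so (3/7) = −(7/3).
Reduce top mod 3: now compute (1/3).
Reached (1/3) = 1. Collecting the sign flips along the way, the symbol is -1.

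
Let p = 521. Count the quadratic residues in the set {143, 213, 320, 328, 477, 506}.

3

(143/521) = +1 → QR.
(213/521) = -1 → non-residue.
(320/521) = +1 → QR.
(328/521) = -1 → non-residue.
(477/521) = +1 → QR.
(506/521) = -1 → non-residue.
Total quadratic residues among the 6: 3.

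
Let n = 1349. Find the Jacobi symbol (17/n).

Reciprocity: 17 ≡ 1 and 1349 ≡ 1 (mod 4), so (17/1349) = +(1349/17).
Reduce top mod 17: now compute (6/17).
Pull out 2: since 17 ≡ 1 (mod 8), (2/17) = +1.
Reciprocity: 3 ≡ 3 and 17 ≡ 1 (mod 4), so (3/17) = +(17/3).
Reduce top mod 3: now compute (2/3).
Pull out 2: since 3 ≡ 3 (mod 8), (2/3) = -1.
Reached (1/3) = 1. Collecting the sign flips along the way, the symbol is -1.

-1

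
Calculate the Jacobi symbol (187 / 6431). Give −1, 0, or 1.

Reciprocity: 187 ≡ 3 and 6431 ≡ 3 (mod 4), so (187/6431) = −(6431/187).
Reduce top mod 187: now compute (73/187).
Reciprocity: 73 ≡ 1 and 187 ≡ 3 (mod 4), so (73/187) = +(187/73).
Reduce top mod 73: now compute (41/73).
Reciprocity: 41 ≡ 1 and 73 ≡ 1 (mod 4), so (41/73) = +(73/41).
Reduce top mod 41: now compute (32/41).
Pull out 2^5: since 41 ≡ 1 (mod 8), (2/41) = +1, so (2/41)^5 = +1.
Reached (1/41) = 1. Collecting the sign flips along the way, the symbol is -1.

-1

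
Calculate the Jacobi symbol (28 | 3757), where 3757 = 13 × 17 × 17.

Pull out 2^2: since 3757 ≡ 5 (mod 8), (2/3757) = -1, so (2/3757)^2 = +1.
Reciprocity: 7 ≡ 3 and 3757 ≡ 1 (mod 4), so (7/3757) = +(3757/7).
Reduce top mod 7: now compute (5/7).
Reciprocity: 5 ≡ 1 and 7 ≡ 3 (mod 4), so (5/7) = +(7/5).
Reduce top mod 5: now compute (2/5).
Pull out 2: since 5 ≡ 5 (mod 8), (2/5) = -1.
Reached (1/5) = 1. Collecting the sign flips along the way, the symbol is -1.

-1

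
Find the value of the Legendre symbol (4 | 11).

Pull out 2^2: since 11 ≡ 3 (mod 8), (2/11) = -1, so (2/11)^2 = +1.
Reached (1/11) = 1. Collecting the sign flips along the way, the symbol is +1.

1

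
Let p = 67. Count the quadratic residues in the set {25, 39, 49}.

(25/67) = +1 → QR.
(39/67) = +1 → QR.
(49/67) = +1 → QR.
Total quadratic residues among the 3: 3.

3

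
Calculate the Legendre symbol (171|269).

Reciprocity: 171 ≡ 3 and 269 ≡ 1 (mod 4), so (171/269) = +(269/171).
Reduce top mod 171: now compute (98/171).
Pull out 2: since 171 ≡ 3 (mod 8), (2/171) = -1.
Reciprocity: 49 ≡ 1 and 171 ≡ 3 (mod 4), so (49/171) = +(171/49).
Reduce top mod 49: now compute (24/49).
Pull out 2^3: since 49 ≡ 1 (mod 8), (2/49) = +1, so (2/49)^3 = +1.
Reciprocity: 3 ≡ 3 and 49 ≡ 1 (mod 4), so (3/49) = +(49/3).
Reduce top mod 3: now compute (1/3).
Reached (1/3) = 1. Collecting the sign flips along the way, the symbol is -1.

-1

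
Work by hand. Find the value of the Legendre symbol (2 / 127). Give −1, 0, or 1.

Pull out 2: since 127 ≡ 7 (mod 8), (2/127) = +1.
Reached (1/127) = 1. Collecting the sign flips along the way, the symbol is +1.

1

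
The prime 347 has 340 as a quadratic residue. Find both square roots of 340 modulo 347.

149, 198

Since 347 ≡ 3 (mod 4), a square root of 340 is 340^((347+1)/4) = 340^87 mod 347.
Repeated squaring: 340^2≡49, 340^4≡319, 340^8≡90, 340^16≡119, 340^32≡281, 340^64≡192 (mod 347).
340^87 = 340^(64+16+4+2+1) ≡ 149 (mod 347).
Check: 149² = 22201 ≡ 340 (mod 347). The two roots are 149 and 198.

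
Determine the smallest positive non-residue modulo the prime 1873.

(2/1873) = +1, so 2 is a residue.
(3/1873) = +1, so 3 is a residue.
(4/1873) = +1, so 4 is a residue.
(5/1873) = −1, so 5 is the smallest positive non-residue mod 1873.

5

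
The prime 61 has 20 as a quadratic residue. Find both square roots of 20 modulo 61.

61 ≡ 1 (mod 4), so we find a root by search.
Trying successive values, 9² = 81 ≡ 20 (mod 61). The other root is 61 − 9 = 52.

9, 52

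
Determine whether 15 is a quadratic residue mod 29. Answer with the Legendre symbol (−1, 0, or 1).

-1

Reciprocity: 15 ≡ 3 and 29 ≡ 1 (mod 4), so (15/29) = +(29/15).
Reduce top mod 15: now compute (14/15).
Pull out 2: since 15 ≡ 7 (mod 8), (2/15) = +1.
Reciprocity: 7 ≡ 3 and 15 ≡ 3 (mod 4), so (7/15) = −(15/7).
Reduce top mod 7: now compute (1/7).
Reached (1/7) = 1. Collecting the sign flips along the way, the symbol is -1.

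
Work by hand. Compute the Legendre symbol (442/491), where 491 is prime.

Pull out 2: since 491 ≡ 3 (mod 8), (2/491) = -1.
Reciprocity: 221 ≡ 1 and 491 ≡ 3 (mod 4), so (221/491) = +(491/221).
Reduce top mod 221: now compute (49/221).
Reciprocity: 49 ≡ 1 and 221 ≡ 1 (mod 4), so (49/221) = +(221/49).
Reduce top mod 49: now compute (25/49).
Reciprocity: 25 ≡ 1 and 49 ≡ 1 (mod 4), so (25/49) = +(49/25).
Reduce top mod 25: now compute (24/25).
Pull out 2^3: since 25 ≡ 1 (mod 8), (2/25) = +1, so (2/25)^3 = +1.
Reciprocity: 3 ≡ 3 and 25 ≡ 1 (mod 4), so (3/25) = +(25/3).
Reduce top mod 3: now compute (1/3).
Reached (1/3) = 1. Collecting the sign flips along the way, the symbol is -1.

-1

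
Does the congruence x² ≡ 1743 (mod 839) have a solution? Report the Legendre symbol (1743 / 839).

Euler's criterion: (1743/839) ≡ 65^419 (mod 839).
65^2 ≡ 30 (mod 839)
65^4 ≡ 61 (mod 839)
65^8 ≡ 365 (mod 839)
65^16 ≡ 663 (mod 839)
65^32 ≡ 772 (mod 839)
65^64 ≡ 294 (mod 839)
65^128 ≡ 19 (mod 839)
65^256 ≡ 361 (mod 839)
65^419 = 65^(256+128+32+2+1) ≡ 838 (mod 839).
Result is 838 ≡ −1, so (1743/839) = −1.

-1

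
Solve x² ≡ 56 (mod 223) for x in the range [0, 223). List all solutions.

Since 223 ≡ 3 (mod 4), a square root of 56 is 56^((223+1)/4) = 56^56 mod 223.
Repeated squaring: 56^2≡14, 56^4≡196, 56^8≡60, 56^16≡32, 56^32≡132 (mod 223).
56^56 = 56^(32+16+8) ≡ 112 (mod 223).
Check: 112² = 12544 ≡ 56 (mod 223). The two roots are 111 and 112.

111, 112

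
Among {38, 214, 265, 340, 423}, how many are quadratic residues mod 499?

2

(38/499) = +1 → QR.
(214/499) = -1 → non-residue.
(265/499) = -1 → non-residue.
(340/499) = -1 → non-residue.
(423/499) = +1 → QR.
Total quadratic residues among the 5: 2.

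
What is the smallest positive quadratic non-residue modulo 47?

(2/47) = +1, so 2 is a residue.
(3/47) = +1, so 3 is a residue.
(4/47) = +1, so 4 is a residue.
(5/47) = −1, so 5 is the smallest positive non-residue mod 47.

5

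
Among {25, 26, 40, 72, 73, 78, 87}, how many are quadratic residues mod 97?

(25/97) = +1 → QR.
(26/97) = -1 → non-residue.
(40/97) = -1 → non-residue.
(72/97) = +1 → QR.
(73/97) = +1 → QR.
(78/97) = -1 → non-residue.
(87/97) = -1 → non-residue.
Total quadratic residues among the 7: 3.

3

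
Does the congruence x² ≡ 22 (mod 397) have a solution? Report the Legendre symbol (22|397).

-1

Pull out 2: since 397 ≡ 5 (mod 8), (2/397) = -1.
Reciprocity: 11 ≡ 3 and 397 ≡ 1 (mod 4), so (11/397) = +(397/11).
Reduce top mod 11: now compute (1/11).
Reached (1/11) = 1. Collecting the sign flips along the way, the symbol is -1.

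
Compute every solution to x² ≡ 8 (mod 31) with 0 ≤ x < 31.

Since 31 ≡ 3 (mod 4), a square root of 8 is 8^((31+1)/4) = 8^8 mod 31.
Repeated squaring: 8^2≡2, 8^4≡4, 8^8≡16 (mod 31).
8^8 = 8^(8) ≡ 16 (mod 31).
Check: 16² = 256 ≡ 8 (mod 31). The two roots are 15 and 16.

15, 16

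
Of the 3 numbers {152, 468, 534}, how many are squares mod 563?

(152/563) = -1 → non-residue.
(468/563) = +1 → QR.
(534/563) = +1 → QR.
Total quadratic residues among the 3: 2.

2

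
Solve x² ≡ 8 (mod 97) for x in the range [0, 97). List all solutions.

28, 69

97 ≡ 1 (mod 4), so we find a root by search.
Trying successive values, 28² = 784 ≡ 8 (mod 97). The other root is 97 − 28 = 69.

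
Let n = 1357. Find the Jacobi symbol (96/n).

Pull out 2^5: since 1357 ≡ 5 (mod 8), (2/1357) = -1, so (2/1357)^5 = -1.
Reciprocity: 3 ≡ 3 and 1357 ≡ 1 (mod 4), so (3/1357) = +(1357/3).
Reduce top mod 3: now compute (1/3).
Reached (1/3) = 1. Collecting the sign flips along the way, the symbol is -1.

-1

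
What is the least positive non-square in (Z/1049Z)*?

(2/1049) = +1, so 2 is a residue.
(3/1049) = −1, so 3 is the smallest positive non-residue mod 1049.

3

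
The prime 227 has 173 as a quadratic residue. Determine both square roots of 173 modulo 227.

20, 207

Since 227 ≡ 3 (mod 4), a square root of 173 is 173^((227+1)/4) = 173^57 mod 227.
Repeated squaring: 173^2≡192, 173^4≡90, 173^8≡155, 173^16≡190, 173^32≡7 (mod 227).
173^57 = 173^(32+16+8+1) ≡ 207 (mod 227).
Check: 207² = 42849 ≡ 173 (mod 227). The two roots are 20 and 207.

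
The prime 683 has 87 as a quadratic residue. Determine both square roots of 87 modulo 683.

231, 452

Since 683 ≡ 3 (mod 4), a square root of 87 is 87^((683+1)/4) = 87^171 mod 683.
Repeated squaring: 87^2≡56, 87^4≡404, 87^8≡662, 87^16≡441, 87^32≡509, 87^64≡224, 87^128≡317 (mod 683).
87^171 = 87^(128+32+8+2+1) ≡ 231 (mod 683).
Check: 231² = 53361 ≡ 87 (mod 683). The two roots are 231 and 452.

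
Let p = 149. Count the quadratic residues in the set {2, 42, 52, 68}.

(2/149) = -1 → non-residue.
(42/149) = +1 → QR.
(52/149) = -1 → non-residue.
(68/149) = +1 → QR.
Total quadratic residues among the 4: 2.

2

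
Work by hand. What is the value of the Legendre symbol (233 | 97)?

First reduce: 233 ≡ 39 (mod 97).
Reciprocity: 39 ≡ 3 and 97 ≡ 1 (mod 4), so (39/97) = +(97/39).
Reduce top mod 39: now compute (19/39).
Reciprocity: 19 ≡ 3 and 39 ≡ 3 (mod 4), so (19/39) = −(39/19).
Reduce top mod 19: now compute (1/19).
Reached (1/19) = 1. Collecting the sign flips along the way, the symbol is -1.

-1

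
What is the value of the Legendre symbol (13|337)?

1

Reciprocity: 13 ≡ 1 and 337 ≡ 1 (mod 4), so (13/337) = +(337/13).
Reduce top mod 13: now compute (12/13).
Pull out 2^2: since 13 ≡ 5 (mod 8), (2/13) = -1, so (2/13)^2 = +1.
Reciprocity: 3 ≡ 3 and 13 ≡ 1 (mod 4), so (3/13) = +(13/3).
Reduce top mod 3: now compute (1/3).
Reached (1/3) = 1. Collecting the sign flips along the way, the symbol is +1.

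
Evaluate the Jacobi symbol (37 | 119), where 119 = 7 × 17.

Reciprocity: 37 ≡ 1 and 119 ≡ 3 (mod 4), so (37/119) = +(119/37).
Reduce top mod 37: now compute (8/37).
Pull out 2^3: since 37 ≡ 5 (mod 8), (2/37) = -1, so (2/37)^3 = -1.
Reached (1/37) = 1. Collecting the sign flips along the way, the symbol is -1.

-1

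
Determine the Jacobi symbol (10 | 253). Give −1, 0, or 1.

1

Pull out 2: since 253 ≡ 5 (mod 8), (2/253) = -1.
Reciprocity: 5 ≡ 1 and 253 ≡ 1 (mod 4), so (5/253) = +(253/5).
Reduce top mod 5: now compute (3/5).
Reciprocity: 3 ≡ 3 and 5 ≡ 1 (mod 4), so (3/5) = +(5/3).
Reduce top mod 3: now compute (2/3).
Pull out 2: since 3 ≡ 3 (mod 8), (2/3) = -1.
Reached (1/3) = 1. Collecting the sign flips along the way, the symbol is +1.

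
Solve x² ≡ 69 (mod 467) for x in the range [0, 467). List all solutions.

97, 370

Since 467 ≡ 3 (mod 4), a square root of 69 is 69^((467+1)/4) = 69^117 mod 467.
Repeated squaring: 69^2≡91, 69^4≡342, 69^8≡214, 69^16≡30, 69^32≡433, 69^64≡222 (mod 467).
69^117 = 69^(64+32+16+4+1) ≡ 97 (mod 467).
Check: 97² = 9409 ≡ 69 (mod 467). The two roots are 97 and 370.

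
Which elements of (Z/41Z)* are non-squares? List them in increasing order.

3, 6, 7, 11, 12, 13, 14, 15, 17, 19, 22, 24, 26, 27, 28, 29, 30, 34, 35, 38

Square k = 1,…,20 (k and 41−k give the same square):
1²=1, 2²=4, 3²=9, 4²=16, 5²=25, 6²=36, 7²≡8, 8²≡23, 9²≡40, 10²≡18, 11²≡39, 12²≡21, 13²≡5, 14²≡32, 15²≡20, 16²≡10, 17²≡2, 18²≡37, 19²≡33, 20²≡31 (mod 41).
The residues are {1, 2, 4, 5, 8, 9, 10, 16, 18, 20, 21, 23, 25, 31, 32, 33, 36, 37, 39, 40}; the non-residues are the remaining 20 nonzero classes.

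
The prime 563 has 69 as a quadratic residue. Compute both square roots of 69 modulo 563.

Since 563 ≡ 3 (mod 4), a square root of 69 is 69^((563+1)/4) = 69^141 mod 563.
Repeated squaring: 69^2≡257, 69^4≡178, 69^8≡156, 69^16≡127, 69^32≡365, 69^64≡357, 69^128≡211 (mod 563).
69^141 = 69^(128+8+4+1) ≡ 339 (mod 563).
Check: 339² = 114921 ≡ 69 (mod 563). The two roots are 224 and 339.

224, 339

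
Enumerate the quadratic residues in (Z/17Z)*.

Square k = 1,…,8 (k and 17−k give the same square):
1²=1, 2²=4, 3²=9, 4²=16, 5²≡8, 6²≡2, 7²≡15, 8²≡13 (mod 17).
So the quadratic residues mod 17 are {1, 2, 4, 8, 9, 13, 15, 16}.

1,2,4,8,9,13,15,16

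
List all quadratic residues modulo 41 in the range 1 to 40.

Square k = 1,…,20 (k and 41−k give the same square):
1²=1, 2²=4, 3²=9, 4²=16, 5²=25, 6²=36, 7²≡8, 8²≡23, 9²≡40, 10²≡18, 11²≡39, 12²≡21, 13²≡5, 14²≡32, 15²≡20, 16²≡10, 17²≡2, 18²≡37, 19²≡33, 20²≡31 (mod 41).
So the quadratic residues mod 41 are {1, 2, 4, 5, 8, 9, 10, 16, 18, 20, 21, 23, 25, 31, 32, 33, 36, 37, 39, 40}.

1, 2, 4, 5, 8, 9, 10, 16, 18, 20, 21, 23, 25, 31, 32, 33, 36, 37, 39, 40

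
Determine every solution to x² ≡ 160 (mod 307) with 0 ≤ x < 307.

Since 307 ≡ 3 (mod 4), a square root of 160 is 160^((307+1)/4) = 160^77 mod 307.
Repeated squaring: 160^2≡119, 160^4≡39, 160^8≡293, 160^16≡196, 160^32≡41, 160^64≡146 (mod 307).
160^77 = 160^(64+8+4+1) ≡ 62 (mod 307).
Check: 62² = 3844 ≡ 160 (mod 307). The two roots are 62 and 245.

62, 245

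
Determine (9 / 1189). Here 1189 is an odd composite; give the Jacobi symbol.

1

Reciprocity: 9 ≡ 1 and 1189 ≡ 1 (mod 4), so (9/1189) = +(1189/9).
Reduce top mod 9: now compute (1/9).
Reached (1/9) = 1. Collecting the sign flips along the way, the symbol is +1.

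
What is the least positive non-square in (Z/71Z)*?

7

(2/71) = +1, so 2 is a residue.
(3/71) = +1, so 3 is a residue.
(4/71) = +1, so 4 is a residue.
(5/71) = +1, so 5 is a residue.
(6/71) = +1, so 6 is a residue.
(7/71) = −1, so 7 is the smallest positive non-residue mod 71.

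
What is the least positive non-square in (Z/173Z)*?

(2/173) = −1, so 2 is the smallest positive non-residue mod 173.

2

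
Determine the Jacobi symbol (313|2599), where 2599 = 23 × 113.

Reciprocity: 313 ≡ 1 and 2599 ≡ 3 (mod 4), so (313/2599) = +(2599/313).
Reduce top mod 313: now compute (95/313).
Reciprocity: 95 ≡ 3 and 313 ≡ 1 (mod 4), so (95/313) = +(313/95).
Reduce top mod 95: now compute (28/95).
Pull out 2^2: since 95 ≡ 7 (mod 8), (2/95) = +1, so (2/95)^2 = +1.
Reciprocity: 7 ≡ 3 and 95 ≡ 3 (mod 4), so (7/95) = −(95/7).
Reduce top mod 7: now compute (4/7).
Pull out 2^2: since 7 ≡ 7 (mod 8), (2/7) = +1, so (2/7)^2 = +1.
Reached (1/7) = 1. Collecting the sign flips along the way, the symbol is -1.

-1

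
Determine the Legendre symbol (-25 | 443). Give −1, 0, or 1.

First reduce: -25 ≡ 418 (mod 443).
Pull out 2: since 443 ≡ 3 (mod 8), (2/443) = -1.
Reciprocity: 209 ≡ 1 and 443 ≡ 3 (mod 4), so (209/443) = +(443/209).
Reduce top mod 209: now compute (25/209).
Reciprocity: 25 ≡ 1 and 209 ≡ 1 (mod 4), so (25/209) = +(209/25).
Reduce top mod 25: now compute (9/25).
Reciprocity: 9 ≡ 1 and 25 ≡ 1 (mod 4), so (9/25) = +(25/9).
Reduce top mod 9: now compute (7/9).
Reciprocity: 7 ≡ 3 and 9 ≡ 1 (mod 4), so (7/9) = +(9/7).
Reduce top mod 7: now compute (2/7).
Pull out 2: since 7 ≡ 7 (mod 8), (2/7) = +1.
Reached (1/7) = 1. Collecting the sign flips along the way, the symbol is -1.

-1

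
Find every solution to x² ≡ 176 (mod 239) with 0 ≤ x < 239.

Since 239 ≡ 3 (mod 4), a square root of 176 is 176^((239+1)/4) = 176^60 mod 239.
Repeated squaring: 176^2≡145, 176^4≡232, 176^8≡49, 176^16≡11, 176^32≡121 (mod 239).
176^60 = 176^(32+16+8+4) ≡ 196 (mod 239).
Check: 196² = 38416 ≡ 176 (mod 239). The two roots are 43 and 196.

43, 196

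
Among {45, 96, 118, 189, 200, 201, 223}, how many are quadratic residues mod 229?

2

(45/229) = +1 → QR.
(96/229) = -1 → non-residue.
(118/229) = +1 → QR.
(189/229) = -1 → non-residue.
(200/229) = -1 → non-residue.
(201/229) = -1 → non-residue.
(223/229) = -1 → non-residue.
Total quadratic residues among the 7: 2.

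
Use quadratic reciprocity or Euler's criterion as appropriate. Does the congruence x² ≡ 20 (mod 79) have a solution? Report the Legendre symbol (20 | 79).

Pull out 2^2: since 79 ≡ 7 (mod 8), (2/79) = +1, so (2/79)^2 = +1.
Reciprocity: 5 ≡ 1 and 79 ≡ 3 (mod 4), so (5/79) = +(79/5).
Reduce top mod 5: now compute (4/5).
Pull out 2^2: since 5 ≡ 5 (mod 8), (2/5) = -1, so (2/5)^2 = +1.
Reached (1/5) = 1. Collecting the sign flips along the way, the symbol is +1.

1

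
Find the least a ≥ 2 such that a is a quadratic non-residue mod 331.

(2/331) = −1, so 2 is the smallest positive non-residue mod 331.

2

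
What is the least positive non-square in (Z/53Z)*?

2

(2/53) = −1, so 2 is the smallest positive non-residue mod 53.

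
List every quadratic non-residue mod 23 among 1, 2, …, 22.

Square k = 1,…,11 (k and 23−k give the same square):
1²=1, 2²=4, 3²=9, 4²=16, 5²≡2, 6²≡13, 7²≡3, 8²≡18, 9²≡12, 10²≡8, 11²≡6 (mod 23).
The residues are {1, 2, 3, 4, 6, 8, 9, 12, 13, 16, 18}; the non-residues are the remaining 11 nonzero classes.

5, 7, 10, 11, 14, 15, 17, 19, 20, 21, 22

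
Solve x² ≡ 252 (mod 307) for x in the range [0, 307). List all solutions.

Since 307 ≡ 3 (mod 4), a square root of 252 is 252^((307+1)/4) = 252^77 mod 307.
Repeated squaring: 252^2≡262, 252^4≡183, 252^8≡26, 252^16≡62, 252^32≡160, 252^64≡119 (mod 307).
252^77 = 252^(64+8+4+1) ≡ 49 (mod 307).
Check: 49² = 2401 ≡ 252 (mod 307). The two roots are 49 and 258.

49, 258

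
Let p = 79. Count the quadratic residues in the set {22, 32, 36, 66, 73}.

4

(22/79) = +1 → QR.
(32/79) = +1 → QR.
(36/79) = +1 → QR.
(66/79) = -1 → non-residue.
(73/79) = +1 → QR.
Total quadratic residues among the 5: 4.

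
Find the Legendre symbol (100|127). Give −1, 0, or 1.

1

Pull out 2^2: since 127 ≡ 7 (mod 8), (2/127) = +1, so (2/127)^2 = +1.
Reciprocity: 25 ≡ 1 and 127 ≡ 3 (mod 4), so (25/127) = +(127/25).
Reduce top mod 25: now compute (2/25).
Pull out 2: since 25 ≡ 1 (mod 8), (2/25) = +1.
Reached (1/25) = 1. Collecting the sign flips along the way, the symbol is +1.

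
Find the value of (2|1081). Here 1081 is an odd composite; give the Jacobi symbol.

Pull out 2: since 1081 ≡ 1 (mod 8), (2/1081) = +1.
Reached (1/1081) = 1. Collecting the sign flips along the way, the symbol is +1.

1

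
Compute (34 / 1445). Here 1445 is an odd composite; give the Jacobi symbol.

0

Pull out 2: since 1445 ≡ 5 (mod 8), (2/1445) = -1.
Reciprocity: 17 ≡ 1 and 1445 ≡ 1 (mod 4), so (17/1445) = +(1445/17).
Reduce top mod 17: now compute (0/17).
Top reduces to 0: gcd > 1, so the symbol is 0.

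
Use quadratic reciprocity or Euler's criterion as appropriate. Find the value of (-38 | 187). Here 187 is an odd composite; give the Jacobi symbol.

First reduce: -38 ≡ 149 (mod 187).
Reciprocity: 149 ≡ 1 and 187 ≡ 3 (mod 4), so (149/187) = +(187/149).
Reduce top mod 149: now compute (38/149).
Pull out 2: since 149 ≡ 5 (mod 8), (2/149) = -1.
Reciprocity: 19 ≡ 3 and 149 ≡ 1 (mod 4), so (19/149) = +(149/19).
Reduce top mod 19: now compute (16/19).
Pull out 2^4: since 19 ≡ 3 (mod 8), (2/19) = -1, so (2/19)^4 = +1.
Reached (1/19) = 1. Collecting the sign flips along the way, the symbol is -1.

-1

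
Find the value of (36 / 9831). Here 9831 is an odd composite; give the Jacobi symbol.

Pull out 2^2: since 9831 ≡ 7 (mod 8), (2/9831) = +1, so (2/9831)^2 = +1.
Reciprocity: 9 ≡ 1 and 9831 ≡ 3 (mod 4), so (9/9831) = +(9831/9).
Reduce top mod 9: now compute (3/9).
Reciprocity: 3 ≡ 3 and 9 ≡ 1 (mod 4), so (3/9) = +(9/3).
Reduce top mod 3: now compute (0/3).
Top reduces to 0: gcd > 1, so the symbol is 0.

0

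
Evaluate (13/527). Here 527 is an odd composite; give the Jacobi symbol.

Reciprocity: 13 ≡ 1 and 527 ≡ 3 (mod 4), so (13/527) = +(527/13).
Reduce top mod 13: now compute (7/13).
Reciprocity: 7 ≡ 3 and 13 ≡ 1 (mod 4), so (7/13) = +(13/7).
Reduce top mod 7: now compute (6/7).
Pull out 2: since 7 ≡ 7 (mod 8), (2/7) = +1.
Reciprocity: 3 ≡ 3 and 7 ≡ 3 (mod 4), so (3/7) = −(7/3).
Reduce top mod 3: now compute (1/3).
Reached (1/3) = 1. Collecting the sign flips along the way, the symbol is -1.

-1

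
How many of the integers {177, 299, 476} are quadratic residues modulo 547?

2

(177/547) = +1 → QR.
(299/547) = -1 → non-residue.
(476/547) = +1 → QR.
Total quadratic residues among the 3: 2.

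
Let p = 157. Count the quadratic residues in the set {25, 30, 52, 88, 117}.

(25/157) = +1 → QR.
(30/157) = +1 → QR.
(52/157) = +1 → QR.
(88/157) = -1 → non-residue.
(117/157) = +1 → QR.
Total quadratic residues among the 5: 4.

4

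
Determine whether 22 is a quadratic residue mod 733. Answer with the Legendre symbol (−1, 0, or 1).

1

Pull out 2: since 733 ≡ 5 (mod 8), (2/733) = -1.
Reciprocity: 11 ≡ 3 and 733 ≡ 1 (mod 4), so (11/733) = +(733/11).
Reduce top mod 11: now compute (7/11).
Reciprocity: 7 ≡ 3 and 11 ≡ 3 (mod 4), so (7/11) = −(11/7).
Reduce top mod 7: now compute (4/7).
Pull out 2^2: since 7 ≡ 7 (mod 8), (2/7) = +1, so (2/7)^2 = +1.
Reached (1/7) = 1. Collecting the sign flips along the way, the symbol is +1.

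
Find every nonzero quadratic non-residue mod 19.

2 3 8 10 12 13 14 15 18

Square k = 1,…,9 (k and 19−k give the same square):
1²=1, 2²=4, 3²=9, 4²=16, 5²≡6, 6²≡17, 7²≡11, 8²≡7, 9²≡5 (mod 19).
The residues are {1, 4, 5, 6, 7, 9, 11, 16, 17}; the non-residues are the remaining 9 nonzero classes.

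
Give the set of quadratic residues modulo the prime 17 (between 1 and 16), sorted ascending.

Square k = 1,…,8 (k and 17−k give the same square):
1²=1, 2²=4, 3²=9, 4²=16, 5²≡8, 6²≡2, 7²≡15, 8²≡13 (mod 17).
So the quadratic residues mod 17 are {1, 2, 4, 8, 9, 13, 15, 16}.

1 2 4 8 9 13 15 16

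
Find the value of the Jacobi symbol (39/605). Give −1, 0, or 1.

1

Reciprocity: 39 ≡ 3 and 605 ≡ 1 (mod 4), so (39/605) = +(605/39).
Reduce top mod 39: now compute (20/39).
Pull out 2^2: since 39 ≡ 7 (mod 8), (2/39) = +1, so (2/39)^2 = +1.
Reciprocity: 5 ≡ 1 and 39 ≡ 3 (mod 4), so (5/39) = +(39/5).
Reduce top mod 5: now compute (4/5).
Pull out 2^2: since 5 ≡ 5 (mod 8), (2/5) = -1, so (2/5)^2 = +1.
Reached (1/5) = 1. Collecting the sign flips along the way, the symbol is +1.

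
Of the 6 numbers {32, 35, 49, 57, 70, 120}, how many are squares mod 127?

(32/127) = +1 → QR.
(35/127) = +1 → QR.
(49/127) = +1 → QR.
(57/127) = -1 → non-residue.
(70/127) = +1 → QR.
(120/127) = +1 → QR.
Total quadratic residues among the 6: 5.

5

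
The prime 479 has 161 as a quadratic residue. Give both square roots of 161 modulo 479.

139, 340

Since 479 ≡ 3 (mod 4), a square root of 161 is 161^((479+1)/4) = 161^120 mod 479.
Repeated squaring: 161^2≡55, 161^4≡151, 161^8≡288, 161^16≡77, 161^32≡181, 161^64≡189 (mod 479).
161^120 = 161^(64+32+16+8) ≡ 139 (mod 479).
Check: 139² = 19321 ≡ 161 (mod 479). The two roots are 139 and 340.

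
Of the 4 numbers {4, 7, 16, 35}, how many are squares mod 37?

3

(4/37) = +1 → QR.
(7/37) = +1 → QR.
(16/37) = +1 → QR.
(35/37) = -1 → non-residue.
Total quadratic residues among the 4: 3.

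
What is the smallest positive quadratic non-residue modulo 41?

(2/41) = +1, so 2 is a residue.
(3/41) = −1, so 3 is the smallest positive non-residue mod 41.

3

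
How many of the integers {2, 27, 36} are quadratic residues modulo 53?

1

(2/53) = -1 → non-residue.
(27/53) = -1 → non-residue.
(36/53) = +1 → QR.
Total quadratic residues among the 3: 1.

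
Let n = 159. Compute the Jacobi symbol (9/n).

Reciprocity: 9 ≡ 1 and 159 ≡ 3 (mod 4), so (9/159) = +(159/9).
Reduce top mod 9: now compute (6/9).
Pull out 2: since 9 ≡ 1 (mod 8), (2/9) = +1.
Reciprocity: 3 ≡ 3 and 9 ≡ 1 (mod 4), so (3/9) = +(9/3).
Reduce top mod 3: now compute (0/3).
Top reduces to 0: gcd > 1, so the symbol is 0.

0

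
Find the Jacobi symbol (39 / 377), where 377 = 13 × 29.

0

Reciprocity: 39 ≡ 3 and 377 ≡ 1 (mod 4), so (39/377) = +(377/39).
Reduce top mod 39: now compute (26/39).
Pull out 2: since 39 ≡ 7 (mod 8), (2/39) = +1.
Reciprocity: 13 ≡ 1 and 39 ≡ 3 (mod 4), so (13/39) = +(39/13).
Reduce top mod 13: now compute (0/13).
Top reduces to 0: gcd > 1, so the symbol is 0.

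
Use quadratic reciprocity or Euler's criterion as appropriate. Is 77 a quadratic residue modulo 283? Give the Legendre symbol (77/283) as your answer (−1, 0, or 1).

1

Reciprocity: 77 ≡ 1 and 283 ≡ 3 (mod 4), so (77/283) = +(283/77).
Reduce top mod 77: now compute (52/77).
Pull out 2^2: since 77 ≡ 5 (mod 8), (2/77) = -1, so (2/77)^2 = +1.
Reciprocity: 13 ≡ 1 and 77 ≡ 1 (mod 4), so (13/77) = +(77/13).
Reduce top mod 13: now compute (12/13).
Pull out 2^2: since 13 ≡ 5 (mod 8), (2/13) = -1, so (2/13)^2 = +1.
Reciprocity: 3 ≡ 3 and 13 ≡ 1 (mod 4), so (3/13) = +(13/3).
Reduce top mod 3: now compute (1/3).
Reached (1/3) = 1. Collecting the sign flips along the way, the symbol is +1.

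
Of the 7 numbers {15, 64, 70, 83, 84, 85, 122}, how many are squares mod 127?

5

(15/127) = +1 → QR.
(64/127) = +1 → QR.
(70/127) = +1 → QR.
(83/127) = -1 → non-residue.
(84/127) = +1 → QR.
(85/127) = -1 → non-residue.
(122/127) = +1 → QR.
Total quadratic residues among the 7: 5.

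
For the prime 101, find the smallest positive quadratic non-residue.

(2/101) = −1, so 2 is the smallest positive non-residue mod 101.

2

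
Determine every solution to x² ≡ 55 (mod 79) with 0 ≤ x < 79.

Since 79 ≡ 3 (mod 4), a square root of 55 is 55^((79+1)/4) = 55^20 mod 79.
Repeated squaring: 55^2≡23, 55^4≡55, 55^8≡23, 55^16≡55 (mod 79).
55^20 = 55^(16+4) ≡ 23 (mod 79).
Check: 23² = 529 ≡ 55 (mod 79). The two roots are 23 and 56.

23, 56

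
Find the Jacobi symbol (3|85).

Reciprocity: 3 ≡ 3 and 85 ≡ 1 (mod 4), so (3/85) = +(85/3).
Reduce top mod 3: now compute (1/3).
Reached (1/3) = 1. Collecting the sign flips along the way, the symbol is +1.

1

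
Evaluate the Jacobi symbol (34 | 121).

1

Pull out 2: since 121 ≡ 1 (mod 8), (2/121) = +1.
Reciprocity: 17 ≡ 1 and 121 ≡ 1 (mod 4), so (17/121) = +(121/17).
Reduce top mod 17: now compute (2/17).
Pull out 2: since 17 ≡ 1 (mod 8), (2/17) = +1.
Reached (1/17) = 1. Collecting the sign flips along the way, the symbol is +1.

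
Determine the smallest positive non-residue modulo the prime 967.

3

(2/967) = +1, so 2 is a residue.
(3/967) = −1, so 3 is the smallest positive non-residue mod 967.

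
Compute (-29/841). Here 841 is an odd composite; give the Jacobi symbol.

0

First reduce: -29 ≡ 812 (mod 841).
Pull out 2^2: since 841 ≡ 1 (mod 8), (2/841) = +1, so (2/841)^2 = +1.
Reciprocity: 203 ≡ 3 and 841 ≡ 1 (mod 4), so (203/841) = +(841/203).
Reduce top mod 203: now compute (29/203).
Reciprocity: 29 ≡ 1 and 203 ≡ 3 (mod 4), so (29/203) = +(203/29).
Reduce top mod 29: now compute (0/29).
Top reduces to 0: gcd > 1, so the symbol is 0.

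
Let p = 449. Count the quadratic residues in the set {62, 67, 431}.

2

(62/449) = -1 → non-residue.
(67/449) = +1 → QR.
(431/449) = +1 → QR.
Total quadratic residues among the 3: 2.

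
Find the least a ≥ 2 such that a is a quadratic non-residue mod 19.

2

(2/19) = −1, so 2 is the smallest positive non-residue mod 19.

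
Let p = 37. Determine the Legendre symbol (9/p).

Euler's criterion: (9/37) ≡ 9^18 (mod 37).
9^2 ≡ 7 (mod 37)
9^4 ≡ 12 (mod 37)
9^8 ≡ 33 (mod 37)
9^16 ≡ 16 (mod 37)
9^18 = 9^(16+2) ≡ 1 (mod 37).
Result is 1, so (9/37) = 1.

1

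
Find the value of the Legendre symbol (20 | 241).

1

Pull out 2^2: since 241 ≡ 1 (mod 8), (2/241) = +1, so (2/241)^2 = +1.
Reciprocity: 5 ≡ 1 and 241 ≡ 1 (mod 4), so (5/241) = +(241/5).
Reduce top mod 5: now compute (1/5).
Reached (1/5) = 1. Collecting the sign flips along the way, the symbol is +1.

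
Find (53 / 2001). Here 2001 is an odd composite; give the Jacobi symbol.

Reciprocity: 53 ≡ 1 and 2001 ≡ 1 (mod 4), so (53/2001) = +(2001/53).
Reduce top mod 53: now compute (40/53).
Pull out 2^3: since 53 ≡ 5 (mod 8), (2/53) = -1, so (2/53)^3 = -1.
Reciprocity: 5 ≡ 1 and 53 ≡ 1 (mod 4), so (5/53) = +(53/5).
Reduce top mod 5: now compute (3/5).
Reciprocity: 3 ≡ 3 and 5 ≡ 1 (mod 4), so (3/5) = +(5/3).
Reduce top mod 3: now compute (2/3).
Pull out 2: since 3 ≡ 3 (mod 8), (2/3) = -1.
Reached (1/3) = 1. Collecting the sign flips along the way, the symbol is +1.

1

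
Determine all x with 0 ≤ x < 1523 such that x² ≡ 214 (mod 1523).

Since 1523 ≡ 3 (mod 4), a square root of 214 is 214^((1523+1)/4) = 214^381 mod 1523.
Repeated squaring: 214^2≡106, 214^4≡575, 214^8≡134, 214^16≡1203, 214^32≡359, 214^64≡949, 214^128≡508, 214^256≡677 (mod 1523).
214^381 = 214^(256+64+32+16+8+4+1) ≡ 295 (mod 1523).
Check: 295² = 87025 ≡ 214 (mod 1523). The two roots are 295 and 1228.

295, 1228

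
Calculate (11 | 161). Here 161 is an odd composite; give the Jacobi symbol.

-1

Reciprocity: 11 ≡ 3 and 161 ≡ 1 (mod 4), so (11/161) = +(161/11).
Reduce top mod 11: now compute (7/11).
Reciprocity: 7 ≡ 3 and 11 ≡ 3 (mod 4), so (7/11) = −(11/7).
Reduce top mod 7: now compute (4/7).
Pull out 2^2: since 7 ≡ 7 (mod 8), (2/7) = +1, so (2/7)^2 = +1.
Reached (1/7) = 1. Collecting the sign flips along the way, the symbol is -1.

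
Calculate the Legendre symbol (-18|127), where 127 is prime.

-1

First reduce: -18 ≡ 109 (mod 127).
Reciprocity: 109 ≡ 1 and 127 ≡ 3 (mod 4), so (109/127) = +(127/109).
Reduce top mod 109: now compute (18/109).
Pull out 2: since 109 ≡ 5 (mod 8), (2/109) = -1.
Reciprocity: 9 ≡ 1 and 109 ≡ 1 (mod 4), so (9/109) = +(109/9).
Reduce top mod 9: now compute (1/9).
Reached (1/9) = 1. Collecting the sign flips along the way, the symbol is -1.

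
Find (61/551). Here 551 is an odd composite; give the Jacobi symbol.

Reciprocity: 61 ≡ 1 and 551 ≡ 3 (mod 4), so (61/551) = +(551/61).
Reduce top mod 61: now compute (2/61).
Pull out 2: since 61 ≡ 5 (mod 8), (2/61) = -1.
Reached (1/61) = 1. Collecting the sign flips along the way, the symbol is -1.

-1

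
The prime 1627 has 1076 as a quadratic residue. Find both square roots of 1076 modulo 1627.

739, 888

Since 1627 ≡ 3 (mod 4), a square root of 1076 is 1076^((1627+1)/4) = 1076^407 mod 1627.
Repeated squaring: 1076^2≡979, 1076^4≡138, 1076^8≡1147, 1076^16≡993, 1076^32≡87, 1076^64≡1061, 1076^128≡1464, 1076^256≡537 (mod 1627).
1076^407 = 1076^(256+128+16+4+2+1) ≡ 888 (mod 1627).
Check: 888² = 788544 ≡ 1076 (mod 1627). The two roots are 739 and 888.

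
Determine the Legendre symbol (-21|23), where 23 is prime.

1

First reduce: -21 ≡ 2 (mod 23).
Pull out 2: since 23 ≡ 7 (mod 8), (2/23) = +1.
Reached (1/23) = 1. Collecting the sign flips along the way, the symbol is +1.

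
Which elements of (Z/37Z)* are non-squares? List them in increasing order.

2,5,6,8,13,14,15,17,18,19,20,22,23,24,29,31,32,35

Square k = 1,…,18 (k and 37−k give the same square):
1²=1, 2²=4, 3²=9, 4²=16, 5²=25, 6²=36, 7²≡12, 8²≡27, 9²≡7, 10²≡26, 11²≡10, 12²≡33, 13²≡21, 14²≡11, 15²≡3, 16²≡34, 17²≡30, 18²≡28 (mod 37).
The residues are {1, 3, 4, 7, 9, 10, 11, 12, 16, 21, 25, 26, 27, 28, 30, 33, 34, 36}; the non-residues are the remaining 18 nonzero classes.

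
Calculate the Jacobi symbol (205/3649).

Reciprocity: 205 ≡ 1 and 3649 ≡ 1 (mod 4), so (205/3649) = +(3649/205).
Reduce top mod 205: now compute (164/205).
Pull out 2^2: since 205 ≡ 5 (mod 8), (2/205) = -1, so (2/205)^2 = +1.
Reciprocity: 41 ≡ 1 and 205 ≡ 1 (mod 4), so (41/205) = +(205/41).
Reduce top mod 41: now compute (0/41).
Top reduces to 0: gcd > 1, so the symbol is 0.

0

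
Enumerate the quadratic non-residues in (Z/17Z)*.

3 5 6 7 10 11 12 14

Square k = 1,…,8 (k and 17−k give the same square):
1²=1, 2²=4, 3²=9, 4²=16, 5²≡8, 6²≡2, 7²≡15, 8²≡13 (mod 17).
The residues are {1, 2, 4, 8, 9, 13, 15, 16}; the non-residues are the remaining 8 nonzero classes.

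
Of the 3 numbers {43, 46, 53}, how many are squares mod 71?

1

(43/71) = +1 → QR.
(46/71) = -1 → non-residue.
(53/71) = -1 → non-residue.
Total quadratic residues among the 3: 1.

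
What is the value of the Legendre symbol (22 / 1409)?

Pull out 2: since 1409 ≡ 1 (mod 8), (2/1409) = +1.
Reciprocity: 11 ≡ 3 and 1409 ≡ 1 (mod 4), so (11/1409) = +(1409/11).
Reduce top mod 11: now compute (1/11).
Reached (1/11) = 1. Collecting the sign flips along the way, the symbol is +1.

1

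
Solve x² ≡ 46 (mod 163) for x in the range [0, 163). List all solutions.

32, 131

Since 163 ≡ 3 (mod 4), a square root of 46 is 46^((163+1)/4) = 46^41 mod 163.
Repeated squaring: 46^2≡160, 46^4≡9, 46^8≡81, 46^16≡41, 46^32≡51 (mod 163).
46^41 = 46^(32+8+1) ≡ 131 (mod 163).
Check: 131² = 17161 ≡ 46 (mod 163). The two roots are 32 and 131.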